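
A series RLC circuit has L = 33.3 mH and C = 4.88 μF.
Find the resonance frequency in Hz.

Step 1 — Resonance condition Im(Z)=0 gives ω₀ = 1/√(LC).
Step 2 — ω₀ = 1/√(0.0333·4.88e-06) = 2481 rad/s.
Step 3 — f₀ = ω₀/(2π) = 394.8 Hz.

f₀ = 394.8 Hz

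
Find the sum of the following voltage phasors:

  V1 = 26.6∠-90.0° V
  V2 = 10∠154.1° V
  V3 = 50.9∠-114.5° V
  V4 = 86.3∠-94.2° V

Step 1 — Convert each phasor to rectangular form:
  V1 = 26.6·(cos(-90.0°) + j·sin(-90.0°)) = 0 - j26.6 V
  V2 = 10·(cos(154.1°) + j·sin(154.1°)) = -8.996 + j4.368 V
  V3 = 50.9·(cos(-114.5°) + j·sin(-114.5°)) = -21.11 - j46.32 V
  V4 = 86.3·(cos(-94.2°) + j·sin(-94.2°)) = -6.32 - j86.07 V
Step 2 — Sum components: V_total = -36.42 - j154.6 V.
Step 3 — Convert to polar: |V_total| = 158.8 V, ∠V_total = -103.3°.

V_total = 158.8∠-103.3° V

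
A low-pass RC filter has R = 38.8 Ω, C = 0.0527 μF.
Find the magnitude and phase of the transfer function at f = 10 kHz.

Step 1 — Angular frequency: ω = 2π·1e+04 = 6.283e+04 rad/s.
Step 2 — Transfer function: H(jω) = 1/(1 + jωRC).
Step 3 — Denominator: 1 + jωRC = 1 + j·6.283e+04·38.8·5.27e-08 = 1 + j0.1285.
Step 4 — H = 0.9838 - j0.1264.
Step 5 — Magnitude: |H| = 0.9918 (-0.1 dB); phase: φ = -7.3°.

|H| = 0.9918 (-0.1 dB), φ = -7.3°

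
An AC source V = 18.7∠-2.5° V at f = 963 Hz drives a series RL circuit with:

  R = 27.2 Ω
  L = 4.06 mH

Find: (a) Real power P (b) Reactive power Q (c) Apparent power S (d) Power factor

Step 1 — Angular frequency: ω = 2π·f = 2π·963 = 6051 rad/s.
Step 2 — Component impedances:
  R: Z = R = 27.2 Ω
  L: Z = jωL = j·6051·0.00406 = 0 + j24.57 Ω
Step 3 — Series combination: Z_total = R + L = 27.2 + j24.57 Ω = 36.65∠42.1° Ω.
Step 4 — Source phasor: V = 18.7∠-2.5° V = 18.68 - j0.8157 V.
Step 5 — Current: I = V / Z = 0.3634 - j0.3582 A = 0.5102∠-44.6° A.
Step 6 — Complex power: S = V·I* = 7.081 + j6.395 VA.
Step 7 — Real power: P = Re(S) = 7.081 W.
Step 8 — Reactive power: Q = Im(S) = 6.395 VAR.
Step 9 — Apparent power: |S| = 9.541 VA.
Step 10 — Power factor: PF = P/|S| = 0.7421 (lagging).

(a) P = 7.081 W  (b) Q = 6.395 VAR  (c) S = 9.541 VA  (d) PF = 0.7421 (lagging)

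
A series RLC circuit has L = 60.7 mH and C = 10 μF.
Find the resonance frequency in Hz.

Step 1 — Resonance condition Im(Z)=0 gives ω₀ = 1/√(LC).
Step 2 — ω₀ = 1/√(0.0607·1e-05) = 1284 rad/s.
Step 3 — f₀ = ω₀/(2π) = 204.3 Hz.

f₀ = 204.3 Hz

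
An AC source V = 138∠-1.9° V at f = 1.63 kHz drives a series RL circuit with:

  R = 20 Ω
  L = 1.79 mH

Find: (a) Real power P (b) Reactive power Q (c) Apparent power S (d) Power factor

Step 1 — Angular frequency: ω = 2π·f = 2π·1630 = 1.024e+04 rad/s.
Step 2 — Component impedances:
  R: Z = R = 20 Ω
  L: Z = jωL = j·1.024e+04·0.00179 = 0 + j18.33 Ω
Step 3 — Series combination: Z_total = R + L = 20 + j18.33 Ω = 27.13∠42.5° Ω.
Step 4 — Source phasor: V = 138∠-1.9° V = 137.9 - j4.575 V.
Step 5 — Current: I = V / Z = 3.634 - j3.559 A = 5.086∠-44.4° A.
Step 6 — Complex power: S = V·I* = 517.4 + j474.3 VA.
Step 7 — Real power: P = Re(S) = 517.4 W.
Step 8 — Reactive power: Q = Im(S) = 474.3 VAR.
Step 9 — Apparent power: |S| = 701.9 VA.
Step 10 — Power factor: PF = P/|S| = 0.7372 (lagging).

(a) P = 517.4 W  (b) Q = 474.3 VAR  (c) S = 701.9 VA  (d) PF = 0.7372 (lagging)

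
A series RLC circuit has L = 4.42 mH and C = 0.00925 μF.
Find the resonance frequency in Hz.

Step 1 — Resonance condition Im(Z)=0 gives ω₀ = 1/√(LC).
Step 2 — ω₀ = 1/√(0.00442·9.25e-09) = 1.564e+05 rad/s.
Step 3 — f₀ = ω₀/(2π) = 2.489e+04 Hz.

f₀ = 2.489e+04 Hz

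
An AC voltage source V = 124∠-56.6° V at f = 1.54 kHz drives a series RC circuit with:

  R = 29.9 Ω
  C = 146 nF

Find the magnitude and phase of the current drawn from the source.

Step 1 — Angular frequency: ω = 2π·f = 2π·1540 = 9676 rad/s.
Step 2 — Component impedances:
  R: Z = R = 29.9 Ω
  C: Z = 1/(jωC) = -j/(ω·C) = 0 - j707.9 Ω
Step 3 — Series combination: Z_total = R + C = 29.9 - j707.9 Ω = 708.5∠-87.6° Ω.
Step 4 — Source phasor: V = 124∠-56.6° V = 68.26 - j103.5 V.
Step 5 — Ohm's law: I = V / Z_total = (68.26 - j103.5) / (29.9 - j707.9) = 0.1501 + j0.09009 A.
Step 6 — Convert to polar: |I| = 0.175 A, ∠I = 31.0°.

I = 0.175∠31.0° A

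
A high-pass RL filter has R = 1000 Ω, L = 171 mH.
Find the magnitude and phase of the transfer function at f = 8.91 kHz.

Step 1 — Angular frequency: ω = 2π·8910 = 5.598e+04 rad/s.
Step 2 — Transfer function: H(jω) = jωL/(R + jωL).
Step 3 — Numerator jωL = j·9573; denominator R + jωL = 1000 + j9573.
Step 4 — H = 0.9892 + j0.1033.
Step 5 — Magnitude: |H| = 0.9946 (-0.0 dB); phase: φ = 6.0°.

|H| = 0.9946 (-0.0 dB), φ = 6.0°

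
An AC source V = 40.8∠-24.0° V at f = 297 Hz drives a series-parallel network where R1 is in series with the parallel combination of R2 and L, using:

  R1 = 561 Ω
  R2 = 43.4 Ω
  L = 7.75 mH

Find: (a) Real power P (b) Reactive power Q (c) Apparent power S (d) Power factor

Step 1 — Angular frequency: ω = 2π·f = 2π·297 = 1866 rad/s.
Step 2 — Component impedances:
  R1: Z = R = 561 Ω
  R2: Z = R = 43.4 Ω
  L: Z = jωL = j·1866·0.00775 = 0 + j14.46 Ω
Step 3 — Parallel branch: R2 || L = 1/(1/R2 + 1/L) = 4.338 + j13.02 Ω.
Step 4 — Series with R1: Z_total = R1 + (R2 || L) = 565.3 + j13.02 Ω = 565.5∠1.3° Ω.
Step 5 — Source phasor: V = 40.8∠-24.0° V = 37.27 - j16.59 V.
Step 6 — Current: I = V / Z = 0.06522 - j0.03086 A = 0.07215∠-25.3° A.
Step 7 — Complex power: S = V·I* = 2.943 + j0.06776 VA.
Step 8 — Real power: P = Re(S) = 2.943 W.
Step 9 — Reactive power: Q = Im(S) = 0.06776 VAR.
Step 10 — Apparent power: |S| = 2.944 VA.
Step 11 — Power factor: PF = P/|S| = 0.9997 (lagging).

(a) P = 2.943 W  (b) Q = 0.06776 VAR  (c) S = 2.944 VA  (d) PF = 0.9997 (lagging)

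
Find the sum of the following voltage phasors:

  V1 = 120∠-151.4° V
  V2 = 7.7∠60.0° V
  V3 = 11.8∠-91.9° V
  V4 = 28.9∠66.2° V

Step 1 — Convert each phasor to rectangular form:
  V1 = 120·(cos(-151.4°) + j·sin(-151.4°)) = -105.4 - j57.44 V
  V2 = 7.7·(cos(60.0°) + j·sin(60.0°)) = 3.85 + j6.668 V
  V3 = 11.8·(cos(-91.9°) + j·sin(-91.9°)) = -0.3912 - j11.79 V
  V4 = 28.9·(cos(66.2°) + j·sin(66.2°)) = 11.66 + j26.44 V
Step 2 — Sum components: V_total = -90.24 - j36.13 V.
Step 3 — Convert to polar: |V_total| = 97.2 V, ∠V_total = -158.2°.

V_total = 97.2∠-158.2° V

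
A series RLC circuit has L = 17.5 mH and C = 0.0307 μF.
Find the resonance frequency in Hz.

Step 1 — Resonance condition Im(Z)=0 gives ω₀ = 1/√(LC).
Step 2 — ω₀ = 1/√(0.0175·3.07e-08) = 4.314e+04 rad/s.
Step 3 — f₀ = ω₀/(2π) = 6866 Hz.

f₀ = 6866 Hz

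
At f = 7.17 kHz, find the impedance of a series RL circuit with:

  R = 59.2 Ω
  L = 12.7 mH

Step 1 — Angular frequency: ω = 2π·f = 2π·7170 = 4.505e+04 rad/s.
Step 2 — Component impedances:
  R: Z = R = 59.2 Ω
  L: Z = jωL = j·4.505e+04·0.0127 = 0 + j572.1 Ω
Step 3 — Series combination: Z_total = R + L = 59.2 + j572.1 Ω = 575.2∠84.1° Ω.

Z = 59.2 + j572.1 Ω = 575.2∠84.1° Ω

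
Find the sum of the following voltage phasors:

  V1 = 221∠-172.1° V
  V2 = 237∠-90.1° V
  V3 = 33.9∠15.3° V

Step 1 — Convert each phasor to rectangular form:
  V1 = 221·(cos(-172.1°) + j·sin(-172.1°)) = -218.9 - j30.38 V
  V2 = 237·(cos(-90.1°) + j·sin(-90.1°)) = -0.4136 - j237 V
  V3 = 33.9·(cos(15.3°) + j·sin(15.3°)) = 32.7 + j8.945 V
Step 2 — Sum components: V_total = -186.6 - j258.4 V.
Step 3 — Convert to polar: |V_total| = 318.8 V, ∠V_total = -125.8°.

V_total = 318.8∠-125.8° V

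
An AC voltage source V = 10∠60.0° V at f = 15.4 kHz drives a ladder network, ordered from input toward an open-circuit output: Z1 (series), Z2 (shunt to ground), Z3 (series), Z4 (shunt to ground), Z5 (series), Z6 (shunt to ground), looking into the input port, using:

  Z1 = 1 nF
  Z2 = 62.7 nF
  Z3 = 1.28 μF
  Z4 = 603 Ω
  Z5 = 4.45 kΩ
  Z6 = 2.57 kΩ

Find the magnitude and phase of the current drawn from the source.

Step 1 — Angular frequency: ω = 2π·f = 2π·1.54e+04 = 9.676e+04 rad/s.
Step 2 — Component impedances:
  Z1: Z = 1/(jωC) = -j/(ω·C) = 0 - j1.033e+04 Ω
  Z2: Z = 1/(jωC) = -j/(ω·C) = 0 - j164.8 Ω
  Z3: Z = 1/(jωC) = -j/(ω·C) = 0 - j8.074 Ω
  Z4: Z = R = 603 Ω
  Z5: Z = R = 4450 Ω
  Z6: Z = R = 2570 Ω
Step 3 — Ladder network (open output): work backward from the far end, alternating series and parallel combinations. Z_in = 44.6 - j1.049e+04 Ω = 1.049e+04∠-89.8° Ω.
Step 4 — Source phasor: V = 10∠60.0° V = 5 + j8.66 V.
Step 5 — Ohm's law: I = V / Z_total = (5 + j8.66) / (44.6 - j1.049e+04) = -0.0008239 + j0.0004803 A.
Step 6 — Convert to polar: |I| = 0.0009537 A, ∠I = 149.8°.

I = 0.0009537∠149.8° A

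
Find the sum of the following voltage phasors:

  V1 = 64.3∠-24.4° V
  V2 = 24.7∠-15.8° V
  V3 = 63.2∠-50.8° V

Step 1 — Convert each phasor to rectangular form:
  V1 = 64.3·(cos(-24.4°) + j·sin(-24.4°)) = 58.56 - j26.56 V
  V2 = 24.7·(cos(-15.8°) + j·sin(-15.8°)) = 23.77 - j6.725 V
  V3 = 63.2·(cos(-50.8°) + j·sin(-50.8°)) = 39.94 - j48.98 V
Step 2 — Sum components: V_total = 122.3 - j82.26 V.
Step 3 — Convert to polar: |V_total| = 147.4 V, ∠V_total = -33.9°.

V_total = 147.4∠-33.9° V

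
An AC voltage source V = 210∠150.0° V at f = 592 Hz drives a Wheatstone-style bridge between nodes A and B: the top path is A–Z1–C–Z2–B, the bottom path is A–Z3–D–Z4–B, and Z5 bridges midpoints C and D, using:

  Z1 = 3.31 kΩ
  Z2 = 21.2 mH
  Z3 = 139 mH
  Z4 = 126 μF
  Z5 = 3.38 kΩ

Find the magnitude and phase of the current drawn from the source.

Step 1 — Angular frequency: ω = 2π·f = 2π·592 = 3720 rad/s.
Step 2 — Component impedances:
  Z1: Z = R = 3310 Ω
  Z2: Z = jωL = j·3720·0.0212 = 0 + j78.86 Ω
  Z3: Z = jωL = j·3720·0.139 = 0 + j517 Ω
  Z4: Z = 1/(jωC) = -j/(ω·C) = 0 - j2.134 Ω
  Z5: Z = R = 3380 Ω
Step 3 — Bridge requires nodal analysis (the Z5 bridge couples midpoints C and D, so the two paths cannot be reduced to a simple series/parallel combination). Setting node B to ground and injecting 1 A at node A, the 3-node admittance system at A, C, D solves to V_A = Z_AB = 77.57 + j501 Ω = 507∠81.2° Ω.
Step 4 — Source phasor: V = 210∠150.0° V = -181.9 + j105 V.
Step 5 — Ohm's law: I = V / Z_total = (-181.9 + j105) / (77.57 + j501) = 0.1498 + j0.3862 A.
Step 6 — Convert to polar: |I| = 0.4142 A, ∠I = 68.8°.

I = 0.4142∠68.8° A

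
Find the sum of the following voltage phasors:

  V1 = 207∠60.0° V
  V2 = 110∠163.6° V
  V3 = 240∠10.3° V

Step 1 — Convert each phasor to rectangular form:
  V1 = 207·(cos(60.0°) + j·sin(60.0°)) = 103.5 + j179.3 V
  V2 = 110·(cos(163.6°) + j·sin(163.6°)) = -105.5 + j31.06 V
  V3 = 240·(cos(10.3°) + j·sin(10.3°)) = 236.1 + j42.91 V
Step 2 — Sum components: V_total = 234.1 + j253.2 V.
Step 3 — Convert to polar: |V_total| = 344.9 V, ∠V_total = 47.2°.

V_total = 344.9∠47.2° V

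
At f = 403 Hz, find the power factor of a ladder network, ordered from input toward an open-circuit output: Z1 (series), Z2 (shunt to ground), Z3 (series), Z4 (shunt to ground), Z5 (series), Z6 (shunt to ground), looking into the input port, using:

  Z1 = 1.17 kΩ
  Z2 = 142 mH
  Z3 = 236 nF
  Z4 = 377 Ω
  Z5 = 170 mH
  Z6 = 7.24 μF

Step 1 — Angular frequency: ω = 2π·f = 2π·403 = 2532 rad/s.
Step 2 — Component impedances:
  Z1: Z = R = 1170 Ω
  Z2: Z = jωL = j·2532·0.142 = 0 + j359.6 Ω
  Z3: Z = 1/(jωC) = -j/(ω·C) = 0 - j1673 Ω
  Z4: Z = R = 377 Ω
  Z5: Z = jωL = j·2532·0.17 = 0 + j430.5 Ω
  Z6: Z = 1/(jωC) = -j/(ω·C) = 0 - j54.55 Ω
Step 3 — Ladder network (open output): work backward from the far end, alternating series and parallel combinations. Z_in = 1189 + j471.3 Ω = 1279∠21.6° Ω.
Step 4 — Power factor: PF = cos(φ) = Re(Z)/|Z| = 1189/1279 = 0.9296.
Step 5 — Type: Im(Z) = 471.3 ⇒ lagging (phase φ = 21.6°).

PF = 0.9296 (lagging, φ = 21.6°)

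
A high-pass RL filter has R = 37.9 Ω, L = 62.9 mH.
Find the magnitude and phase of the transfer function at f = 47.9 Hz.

Step 1 — Angular frequency: ω = 2π·47.9 = 301 rad/s.
Step 2 — Transfer function: H(jω) = jωL/(R + jωL).
Step 3 — Numerator jωL = j·18.93; denominator R + jωL = 37.9 + j18.93.
Step 4 — H = 0.1997 + j0.3998.
Step 5 — Magnitude: |H| = 0.4468 (-7.0 dB); phase: φ = 63.5°.

|H| = 0.4468 (-7.0 dB), φ = 63.5°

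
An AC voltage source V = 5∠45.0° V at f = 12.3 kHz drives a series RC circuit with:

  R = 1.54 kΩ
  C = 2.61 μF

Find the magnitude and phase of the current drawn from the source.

Step 1 — Angular frequency: ω = 2π·f = 2π·1.23e+04 = 7.728e+04 rad/s.
Step 2 — Component impedances:
  R: Z = R = 1540 Ω
  C: Z = 1/(jωC) = -j/(ω·C) = 0 - j4.958 Ω
Step 3 — Series combination: Z_total = R + C = 1540 - j4.958 Ω = 1540∠-0.2° Ω.
Step 4 — Source phasor: V = 5∠45.0° V = 3.536 + j3.536 V.
Step 5 — Ohm's law: I = V / Z_total = (3.536 + j3.536) / (1540 - j4.958) = 0.002288 + j0.002303 A.
Step 6 — Convert to polar: |I| = 0.003247 A, ∠I = 45.2°.

I = 0.003247∠45.2° A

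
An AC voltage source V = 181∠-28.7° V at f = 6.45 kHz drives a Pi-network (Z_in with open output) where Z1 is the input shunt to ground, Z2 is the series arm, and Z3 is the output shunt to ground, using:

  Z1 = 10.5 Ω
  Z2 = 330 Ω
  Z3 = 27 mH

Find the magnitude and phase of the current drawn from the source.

Step 1 — Angular frequency: ω = 2π·f = 2π·6450 = 4.053e+04 rad/s.
Step 2 — Component impedances:
  Z1: Z = R = 10.5 Ω
  Z2: Z = R = 330 Ω
  Z3: Z = jωL = j·4.053e+04·0.027 = 0 + j1094 Ω
Step 3 — With open output, the series arm Z2 and the output shunt Z3 appear in series to ground: Z2 + Z3 = 330 + j1094 Ω.
Step 4 — Parallel with input shunt Z1: Z_in = Z1 || (Z2 + Z3) = 10.47 + j0.09186 Ω = 10.47∠0.5° Ω.
Step 5 — Source phasor: V = 181∠-28.7° V = 158.8 - j86.92 V.
Step 6 — Ohm's law: I = V / Z_total = (158.8 - j86.92) / (10.47 + j0.09186) = 15.09 - j8.433 A.
Step 7 — Convert to polar: |I| = 17.28 A, ∠I = -29.2°.

I = 17.28∠-29.2° A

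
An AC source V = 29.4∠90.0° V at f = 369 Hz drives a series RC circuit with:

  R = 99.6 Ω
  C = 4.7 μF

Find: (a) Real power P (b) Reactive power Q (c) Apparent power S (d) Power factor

Step 1 — Angular frequency: ω = 2π·f = 2π·369 = 2318 rad/s.
Step 2 — Component impedances:
  R: Z = R = 99.6 Ω
  C: Z = 1/(jωC) = -j/(ω·C) = 0 - j91.77 Ω
Step 3 — Series combination: Z_total = R + C = 99.6 - j91.77 Ω = 135.4∠-42.7° Ω.
Step 4 — Source phasor: V = 29.4∠90.0° V = 0 + j29.4 V.
Step 5 — Current: I = V / Z = -0.1471 + j0.1596 A = 0.2171∠132.7° A.
Step 6 — Complex power: S = V·I* = 4.694 - j4.325 VA.
Step 7 — Real power: P = Re(S) = 4.694 W.
Step 8 — Reactive power: Q = Im(S) = -4.325 VAR.
Step 9 — Apparent power: |S| = 6.382 VA.
Step 10 — Power factor: PF = P/|S| = 0.7354 (leading).

(a) P = 4.694 W  (b) Q = -4.325 VAR  (c) S = 6.382 VA  (d) PF = 0.7354 (leading)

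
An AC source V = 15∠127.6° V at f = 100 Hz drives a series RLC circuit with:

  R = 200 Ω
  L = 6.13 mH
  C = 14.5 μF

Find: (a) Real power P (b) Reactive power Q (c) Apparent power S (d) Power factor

Step 1 — Angular frequency: ω = 2π·f = 2π·100 = 628.3 rad/s.
Step 2 — Component impedances:
  R: Z = R = 200 Ω
  L: Z = jωL = j·628.3·0.00613 = 0 + j3.852 Ω
  C: Z = 1/(jωC) = -j/(ω·C) = 0 - j109.8 Ω
Step 3 — Series combination: Z_total = R + L + C = 200 - j105.9 Ω = 226.3∠-27.9° Ω.
Step 4 — Source phasor: V = 15∠127.6° V = -9.152 + j11.88 V.
Step 5 — Current: I = V / Z = -0.06031 + j0.02748 A = 0.06628∠155.5° A.
Step 6 — Complex power: S = V·I* = 0.8786 - j0.4653 VA.
Step 7 — Real power: P = Re(S) = 0.8786 W.
Step 8 — Reactive power: Q = Im(S) = -0.4653 VAR.
Step 9 — Apparent power: |S| = 0.9942 VA.
Step 10 — Power factor: PF = P/|S| = 0.8837 (leading).

(a) P = 0.8786 W  (b) Q = -0.4653 VAR  (c) S = 0.9942 VA  (d) PF = 0.8837 (leading)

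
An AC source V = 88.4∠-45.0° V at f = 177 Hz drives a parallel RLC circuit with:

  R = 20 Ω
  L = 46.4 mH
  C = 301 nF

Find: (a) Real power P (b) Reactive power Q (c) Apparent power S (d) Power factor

Step 1 — Angular frequency: ω = 2π·f = 2π·177 = 1112 rad/s.
Step 2 — Component impedances:
  R: Z = R = 20 Ω
  L: Z = jωL = j·1112·0.0464 = 0 + j51.6 Ω
  C: Z = 1/(jωC) = -j/(ω·C) = 0 - j2987 Ω
Step 3 — Parallel combination: 1/Z_total = 1/R + 1/L + 1/C; Z_total = 17.47 + j6.653 Ω = 18.69∠20.9° Ω.
Step 4 — Source phasor: V = 88.4∠-45.0° V = 62.51 - j62.51 V.
Step 5 — Current: I = V / Z = 1.935 - j4.316 A = 4.73∠-65.9° A.
Step 6 — Complex power: S = V·I* = 390.7 + j148.8 VA.
Step 7 — Real power: P = Re(S) = 390.7 W.
Step 8 — Reactive power: Q = Im(S) = 148.8 VAR.
Step 9 — Apparent power: |S| = 418.1 VA.
Step 10 — Power factor: PF = P/|S| = 0.9345 (lagging).

(a) P = 390.7 W  (b) Q = 148.8 VAR  (c) S = 418.1 VA  (d) PF = 0.9345 (lagging)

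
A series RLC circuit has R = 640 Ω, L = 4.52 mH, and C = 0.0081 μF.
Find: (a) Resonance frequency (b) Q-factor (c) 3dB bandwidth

Step 1 — Resonance: ω₀ = 1/√(LC) = 1/√(0.00452·8.1e-09) = 1.653e+05 rad/s.
Step 2 — f₀ = ω₀/(2π) = 2.63e+04 Hz.
Step 3 — Series Q: Q = ω₀L/R = 1.653e+05·0.00452/640 = 1.167.
Step 4 — Bandwidth: Δω = ω₀/Q = 1.416e+05 rad/s; BW = Δω/(2π) = 2.254e+04 Hz.

(a) f₀ = 2.63e+04 Hz  (b) Q = 1.167  (c) BW = 2.254e+04 Hz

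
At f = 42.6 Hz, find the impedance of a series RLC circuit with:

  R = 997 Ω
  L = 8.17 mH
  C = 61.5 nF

Step 1 — Angular frequency: ω = 2π·f = 2π·42.6 = 267.7 rad/s.
Step 2 — Component impedances:
  R: Z = R = 997 Ω
  L: Z = jωL = j·267.7·0.00817 = 0 + j2.187 Ω
  C: Z = 1/(jωC) = -j/(ω·C) = 0 - j6.075e+04 Ω
Step 3 — Series combination: Z_total = R + L + C = 997 - j6.075e+04 Ω = 6.075e+04∠-89.1° Ω.

Z = 997 - j6.075e+04 Ω = 6.075e+04∠-89.1° Ω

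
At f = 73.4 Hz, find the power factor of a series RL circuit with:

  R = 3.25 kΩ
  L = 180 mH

Step 1 — Angular frequency: ω = 2π·f = 2π·73.4 = 461.2 rad/s.
Step 2 — Component impedances:
  R: Z = R = 3250 Ω
  L: Z = jωL = j·461.2·0.18 = 0 + j83.01 Ω
Step 3 — Series combination: Z_total = R + L = 3250 + j83.01 Ω = 3251∠1.5° Ω.
Step 4 — Power factor: PF = cos(φ) = Re(Z)/|Z| = 3250/3251 = 0.9997.
Step 5 — Type: Im(Z) = 83.01 ⇒ lagging (phase φ = 1.5°).

PF = 0.9997 (lagging, φ = 1.5°)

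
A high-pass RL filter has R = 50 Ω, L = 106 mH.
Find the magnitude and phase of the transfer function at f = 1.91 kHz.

Step 1 — Angular frequency: ω = 2π·1910 = 1.2e+04 rad/s.
Step 2 — Transfer function: H(jω) = jωL/(R + jωL).
Step 3 — Numerator jωL = j·1272; denominator R + jωL = 50 + j1272.
Step 4 — H = 0.9985 + j0.03924.
Step 5 — Magnitude: |H| = 0.9992 (-0.0 dB); phase: φ = 2.3°.

|H| = 0.9992 (-0.0 dB), φ = 2.3°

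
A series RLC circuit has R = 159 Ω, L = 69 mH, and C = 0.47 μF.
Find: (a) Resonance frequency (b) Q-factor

Step 1 — Resonance condition Im(Z)=0 gives ω₀ = 1/√(LC).
Step 2 — ω₀ = 1/√(0.069·4.7e-07) = 5553 rad/s.
Step 3 — f₀ = ω₀/(2π) = 883.8 Hz.
Step 4 — Series Q: Q = ω₀L/R = 5553·0.069/159 = 2.41.

(a) f₀ = 883.8 Hz  (b) Q = 2.41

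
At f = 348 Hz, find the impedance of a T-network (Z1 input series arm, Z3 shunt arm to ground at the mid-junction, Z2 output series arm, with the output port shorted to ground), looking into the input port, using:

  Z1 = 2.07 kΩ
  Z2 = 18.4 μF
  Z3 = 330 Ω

Step 1 — Angular frequency: ω = 2π·f = 2π·348 = 2187 rad/s.
Step 2 — Component impedances:
  Z1: Z = R = 2070 Ω
  Z2: Z = 1/(jωC) = -j/(ω·C) = 0 - j24.86 Ω
  Z3: Z = R = 330 Ω
Step 3 — With the output port shorted to ground, the output series arm Z2 runs from the junction to ground; the shunt arm Z3 also runs from the junction to ground. They appear in parallel: Z3 || Z2 = 1.862 - j24.72 Ω.
Step 4 — Series with input arm Z1: Z_in = Z1 + (Z3 || Z2) = 2072 - j24.72 Ω = 2072∠-0.7° Ω.

Z = 2072 - j24.72 Ω = 2072∠-0.7° Ω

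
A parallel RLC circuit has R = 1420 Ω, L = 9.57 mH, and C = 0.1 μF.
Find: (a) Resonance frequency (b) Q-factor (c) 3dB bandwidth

Step 1 — Resonance: ω₀ = 1/√(LC) = 1/√(0.00957·1e-07) = 3.233e+04 rad/s.
Step 2 — f₀ = ω₀/(2π) = 5145 Hz.
Step 3 — Parallel Q: Q = R/(ω₀L) = 1420/(3.233e+04·0.00957) = 4.59.
Step 4 — Bandwidth: Δω = ω₀/Q = 7042 rad/s; BW = Δω/(2π) = 1121 Hz.

(a) f₀ = 5145 Hz  (b) Q = 4.59  (c) BW = 1121 Hz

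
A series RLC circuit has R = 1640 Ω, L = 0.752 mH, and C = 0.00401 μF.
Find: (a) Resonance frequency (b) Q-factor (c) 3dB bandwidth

Step 1 — Resonance condition Im(Z)=0 gives ω₀ = 1/√(LC).
Step 2 — ω₀ = 1/√(0.000752·4.01e-09) = 5.759e+05 rad/s.
Step 3 — f₀ = ω₀/(2π) = 9.165e+04 Hz.
Step 4 — Series Q: Q = ω₀L/R = 5.759e+05·0.000752/1640 = 0.2641.
Step 5 — 3dB bandwidth: Δω = ω₀/Q = 2.181e+06 rad/s; BW = Δω/(2π) = 3.471e+05 Hz.

(a) f₀ = 9.165e+04 Hz  (b) Q = 0.2641  (c) BW = 3.471e+05 Hz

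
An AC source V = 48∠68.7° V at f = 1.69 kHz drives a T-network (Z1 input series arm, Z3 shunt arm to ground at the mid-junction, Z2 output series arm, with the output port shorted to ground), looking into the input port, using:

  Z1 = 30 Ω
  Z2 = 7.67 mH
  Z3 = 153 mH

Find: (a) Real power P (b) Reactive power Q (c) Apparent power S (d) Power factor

Step 1 — Angular frequency: ω = 2π·f = 2π·1690 = 1.062e+04 rad/s.
Step 2 — Component impedances:
  Z1: Z = R = 30 Ω
  Z2: Z = jωL = j·1.062e+04·0.00767 = 0 + j81.44 Ω
  Z3: Z = jωL = j·1.062e+04·0.153 = 0 + j1625 Ω
Step 3 — With the output port shorted to ground, the output series arm Z2 runs from the junction to ground; the shunt arm Z3 also runs from the junction to ground. They appear in parallel: Z3 || Z2 = 0 + j77.56 Ω.
Step 4 — Series with input arm Z1: Z_in = Z1 + (Z3 || Z2) = 30 + j77.56 Ω = 83.16∠68.9° Ω.
Step 5 — Source phasor: V = 48∠68.7° V = 17.44 + j44.72 V.
Step 6 — Current: I = V / Z = 0.5772 - j0.001539 A = 0.5772∠-0.2° A.
Step 7 — Complex power: S = V·I* = 9.996 + j25.84 VA.
Step 8 — Real power: P = Re(S) = 9.996 W.
Step 9 — Reactive power: Q = Im(S) = 25.84 VAR.
Step 10 — Apparent power: |S| = 27.71 VA.
Step 11 — Power factor: PF = P/|S| = 0.3608 (lagging).

(a) P = 9.996 W  (b) Q = 25.84 VAR  (c) S = 27.71 VA  (d) PF = 0.3608 (lagging)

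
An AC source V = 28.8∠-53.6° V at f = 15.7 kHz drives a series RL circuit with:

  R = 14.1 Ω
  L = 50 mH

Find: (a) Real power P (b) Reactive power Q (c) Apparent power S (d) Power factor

Step 1 — Angular frequency: ω = 2π·f = 2π·1.57e+04 = 9.865e+04 rad/s.
Step 2 — Component impedances:
  R: Z = R = 14.1 Ω
  L: Z = jωL = j·9.865e+04·0.05 = 0 + j4932 Ω
Step 3 — Series combination: Z_total = R + L = 14.1 + j4932 Ω = 4932∠89.8° Ω.
Step 4 — Source phasor: V = 28.8∠-53.6° V = 17.09 - j23.18 V.
Step 5 — Current: I = V / Z = -0.00469 - j0.003478 A = 0.005839∠-143.4° A.
Step 6 — Complex power: S = V·I* = 0.0004807 + j0.1682 VA.
Step 7 — Real power: P = Re(S) = 0.0004807 W.
Step 8 — Reactive power: Q = Im(S) = 0.1682 VAR.
Step 9 — Apparent power: |S| = 0.1682 VA.
Step 10 — Power factor: PF = P/|S| = 0.002859 (lagging).

(a) P = 0.0004807 W  (b) Q = 0.1682 VAR  (c) S = 0.1682 VA  (d) PF = 0.002859 (lagging)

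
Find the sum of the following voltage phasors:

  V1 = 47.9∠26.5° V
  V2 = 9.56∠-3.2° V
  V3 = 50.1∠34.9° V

Step 1 — Convert each phasor to rectangular form:
  V1 = 47.9·(cos(26.5°) + j·sin(26.5°)) = 42.87 + j21.37 V
  V2 = 9.56·(cos(-3.2°) + j·sin(-3.2°)) = 9.545 - j0.5337 V
  V3 = 50.1·(cos(34.9°) + j·sin(34.9°)) = 41.09 + j28.66 V
Step 2 — Sum components: V_total = 93.5 + j49.5 V.
Step 3 — Convert to polar: |V_total| = 105.8 V, ∠V_total = 27.9°.

V_total = 105.8∠27.9° V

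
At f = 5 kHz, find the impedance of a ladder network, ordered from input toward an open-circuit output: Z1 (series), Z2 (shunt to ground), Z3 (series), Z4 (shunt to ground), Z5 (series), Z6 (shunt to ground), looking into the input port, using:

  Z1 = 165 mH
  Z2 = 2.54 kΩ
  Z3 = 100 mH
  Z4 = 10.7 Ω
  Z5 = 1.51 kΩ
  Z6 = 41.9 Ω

Step 1 — Angular frequency: ω = 2π·f = 2π·5000 = 3.142e+04 rad/s.
Step 2 — Component impedances:
  Z1: Z = jωL = j·3.142e+04·0.165 = 0 + j5184 Ω
  Z2: Z = R = 2540 Ω
  Z3: Z = jωL = j·3.142e+04·0.1 = 0 + j3142 Ω
  Z4: Z = R = 10.7 Ω
  Z5: Z = R = 1510 Ω
  Z6: Z = R = 41.9 Ω
Step 3 — Ladder network (open output): work backward from the far end, alternating series and parallel combinations. Z_in = 1535 + j6421 Ω = 6602∠76.6° Ω.

Z = 1535 + j6421 Ω = 6602∠76.6° Ω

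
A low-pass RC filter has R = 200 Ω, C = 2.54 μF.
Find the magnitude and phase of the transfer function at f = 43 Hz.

Step 1 — Angular frequency: ω = 2π·43 = 270.2 rad/s.
Step 2 — Transfer function: H(jω) = 1/(1 + jωRC).
Step 3 — Denominator: 1 + jωRC = 1 + j·270.2·200·2.54e-06 = 1 + j0.1372.
Step 4 — H = 0.9815 - j0.1347.
Step 5 — Magnitude: |H| = 0.9907 (-0.1 dB); phase: φ = -7.8°.

|H| = 0.9907 (-0.1 dB), φ = -7.8°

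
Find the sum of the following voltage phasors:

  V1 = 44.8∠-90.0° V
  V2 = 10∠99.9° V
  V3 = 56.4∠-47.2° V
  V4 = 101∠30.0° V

Step 1 — Convert each phasor to rectangular form:
  V1 = 44.8·(cos(-90.0°) + j·sin(-90.0°)) = 0 - j44.8 V
  V2 = 10·(cos(99.9°) + j·sin(99.9°)) = -1.719 + j9.851 V
  V3 = 56.4·(cos(-47.2°) + j·sin(-47.2°)) = 38.32 - j41.38 V
  V4 = 101·(cos(30.0°) + j·sin(30.0°)) = 87.47 + j50.5 V
Step 2 — Sum components: V_total = 124.1 - j25.83 V.
Step 3 — Convert to polar: |V_total| = 126.7 V, ∠V_total = -11.8°.

V_total = 126.7∠-11.8° V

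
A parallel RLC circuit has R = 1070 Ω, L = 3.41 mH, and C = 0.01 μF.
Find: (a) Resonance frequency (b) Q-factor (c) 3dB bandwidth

Step 1 — Resonance: ω₀ = 1/√(LC) = 1/√(0.00341·1e-08) = 1.712e+05 rad/s.
Step 2 — f₀ = ω₀/(2π) = 2.725e+04 Hz.
Step 3 — Parallel Q: Q = R/(ω₀L) = 1070/(1.712e+05·0.00341) = 1.832.
Step 4 — Bandwidth: Δω = ω₀/Q = 9.346e+04 rad/s; BW = Δω/(2π) = 1.487e+04 Hz.

(a) f₀ = 2.725e+04 Hz  (b) Q = 1.832  (c) BW = 1.487e+04 Hz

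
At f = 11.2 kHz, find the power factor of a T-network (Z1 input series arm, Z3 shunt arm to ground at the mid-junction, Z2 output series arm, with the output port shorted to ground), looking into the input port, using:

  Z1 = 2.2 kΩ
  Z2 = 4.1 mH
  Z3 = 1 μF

Step 1 — Angular frequency: ω = 2π·f = 2π·1.12e+04 = 7.037e+04 rad/s.
Step 2 — Component impedances:
  Z1: Z = R = 2200 Ω
  Z2: Z = jωL = j·7.037e+04·0.0041 = 0 + j288.5 Ω
  Z3: Z = 1/(jωC) = -j/(ω·C) = 0 - j14.21 Ω
Step 3 — With the output port shorted to ground, the output series arm Z2 runs from the junction to ground; the shunt arm Z3 also runs from the junction to ground. They appear in parallel: Z3 || Z2 = 0 - j14.95 Ω.
Step 4 — Series with input arm Z1: Z_in = Z1 + (Z3 || Z2) = 2200 - j14.95 Ω = 2200∠-0.4° Ω.
Step 5 — Power factor: PF = cos(φ) = Re(Z)/|Z| = 2200/2200 = 1.
Step 6 — Type: Im(Z) = -14.95 ⇒ leading (phase φ = -0.4°).

PF = 1 (leading, φ = -0.4°)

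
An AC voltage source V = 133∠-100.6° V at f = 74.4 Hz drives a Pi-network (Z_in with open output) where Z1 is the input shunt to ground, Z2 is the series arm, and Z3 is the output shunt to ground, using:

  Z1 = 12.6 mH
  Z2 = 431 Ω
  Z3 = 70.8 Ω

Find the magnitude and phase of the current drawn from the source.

Step 1 — Angular frequency: ω = 2π·f = 2π·74.4 = 467.5 rad/s.
Step 2 — Component impedances:
  Z1: Z = jωL = j·467.5·0.0126 = 0 + j5.89 Ω
  Z2: Z = R = 431 Ω
  Z3: Z = R = 70.8 Ω
Step 3 — With open output, the series arm Z2 and the output shunt Z3 appear in series to ground: Z2 + Z3 = 501.8 Ω.
Step 4 — Parallel with input shunt Z1: Z_in = Z1 || (Z2 + Z3) = 0.06913 + j5.889 Ω = 5.89∠89.3° Ω.
Step 5 — Source phasor: V = 133∠-100.6° V = -24.47 - j130.7 V.
Step 6 — Ohm's law: I = V / Z_total = (-24.47 - j130.7) / (0.06913 + j5.889) = -22.24 + j3.893 A.
Step 7 — Convert to polar: |I| = 22.58 A, ∠I = 170.1°.

I = 22.58∠170.1° A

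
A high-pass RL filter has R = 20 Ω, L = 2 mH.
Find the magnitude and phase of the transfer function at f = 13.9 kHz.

Step 1 — Angular frequency: ω = 2π·1.39e+04 = 8.734e+04 rad/s.
Step 2 — Transfer function: H(jω) = jωL/(R + jωL).
Step 3 — Numerator jωL = j·174.7; denominator R + jωL = 20 + j174.7.
Step 4 — H = 0.9871 + j0.113.
Step 5 — Magnitude: |H| = 0.9935 (-0.1 dB); phase: φ = 6.5°.

|H| = 0.9935 (-0.1 dB), φ = 6.5°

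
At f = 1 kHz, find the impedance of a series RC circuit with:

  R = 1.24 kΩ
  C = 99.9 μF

Step 1 — Angular frequency: ω = 2π·f = 2π·1000 = 6283 rad/s.
Step 2 — Component impedances:
  R: Z = R = 1240 Ω
  C: Z = 1/(jωC) = -j/(ω·C) = 0 - j1.593 Ω
Step 3 — Series combination: Z_total = R + C = 1240 - j1.593 Ω = 1240∠-0.1° Ω.

Z = 1240 - j1.593 Ω = 1240∠-0.1° Ω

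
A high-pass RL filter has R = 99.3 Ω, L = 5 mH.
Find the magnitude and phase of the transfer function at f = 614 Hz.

Step 1 — Angular frequency: ω = 2π·614 = 3858 rad/s.
Step 2 — Transfer function: H(jω) = jωL/(R + jωL).
Step 3 — Numerator jωL = j·19.29; denominator R + jωL = 99.3 + j19.29.
Step 4 — H = 0.03636 + j0.1872.
Step 5 — Magnitude: |H| = 0.1907 (-14.4 dB); phase: φ = 79.0°.

|H| = 0.1907 (-14.4 dB), φ = 79.0°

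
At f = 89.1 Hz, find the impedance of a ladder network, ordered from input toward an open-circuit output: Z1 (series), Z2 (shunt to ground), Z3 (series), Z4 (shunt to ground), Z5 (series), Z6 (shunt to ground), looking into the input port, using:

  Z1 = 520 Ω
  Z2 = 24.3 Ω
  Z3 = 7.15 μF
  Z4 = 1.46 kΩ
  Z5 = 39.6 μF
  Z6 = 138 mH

Step 1 — Angular frequency: ω = 2π·f = 2π·89.1 = 559.8 rad/s.
Step 2 — Component impedances:
  Z1: Z = R = 520 Ω
  Z2: Z = R = 24.3 Ω
  Z3: Z = 1/(jωC) = -j/(ω·C) = 0 - j249.8 Ω
  Z4: Z = R = 1460 Ω
  Z5: Z = 1/(jωC) = -j/(ω·C) = 0 - j45.11 Ω
  Z6: Z = jωL = j·559.8·0.138 = 0 + j77.26 Ω
Step 3 — Ladder network (open output): work backward from the far end, alternating series and parallel combinations. Z_in = 544 - j2.677 Ω = 544∠-0.3° Ω.

Z = 544 - j2.677 Ω = 544∠-0.3° Ω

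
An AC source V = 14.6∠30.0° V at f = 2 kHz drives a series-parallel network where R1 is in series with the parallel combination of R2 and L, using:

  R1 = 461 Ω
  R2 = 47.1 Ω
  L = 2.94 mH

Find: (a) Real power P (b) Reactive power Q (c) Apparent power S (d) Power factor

Step 1 — Angular frequency: ω = 2π·f = 2π·2000 = 1.257e+04 rad/s.
Step 2 — Component impedances:
  R1: Z = R = 461 Ω
  R2: Z = R = 47.1 Ω
  L: Z = jωL = j·1.257e+04·0.00294 = 0 + j36.95 Ω
Step 3 — Parallel branch: R2 || L = 1/(1/R2 + 1/L) = 17.94 + j22.87 Ω.
Step 4 — Series with R1: Z_total = R1 + (R2 || L) = 478.9 + j22.87 Ω = 479.5∠2.7° Ω.
Step 5 — Source phasor: V = 14.6∠30.0° V = 12.64 + j7.3 V.
Step 6 — Current: I = V / Z = 0.02707 + j0.01395 A = 0.03045∠27.3° A.
Step 7 — Complex power: S = V·I* = 0.4441 + j0.02121 VA.
Step 8 — Real power: P = Re(S) = 0.4441 W.
Step 9 — Reactive power: Q = Im(S) = 0.02121 VAR.
Step 10 — Apparent power: |S| = 0.4446 VA.
Step 11 — Power factor: PF = P/|S| = 0.9989 (lagging).

(a) P = 0.4441 W  (b) Q = 0.02121 VAR  (c) S = 0.4446 VA  (d) PF = 0.9989 (lagging)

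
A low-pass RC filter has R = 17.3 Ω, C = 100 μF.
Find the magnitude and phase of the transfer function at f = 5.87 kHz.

Step 1 — Angular frequency: ω = 2π·5870 = 3.688e+04 rad/s.
Step 2 — Transfer function: H(jω) = 1/(1 + jωRC).
Step 3 — Denominator: 1 + jωRC = 1 + j·3.688e+04·17.3·0.0001 = 1 + j63.81.
Step 4 — H = 0.0002456 - j0.01567.
Step 5 — Magnitude: |H| = 0.01567 (-36.1 dB); phase: φ = -89.1°.

|H| = 0.01567 (-36.1 dB), φ = -89.1°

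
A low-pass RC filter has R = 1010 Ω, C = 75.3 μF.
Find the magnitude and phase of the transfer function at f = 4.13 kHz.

Step 1 — Angular frequency: ω = 2π·4130 = 2.595e+04 rad/s.
Step 2 — Transfer function: H(jω) = 1/(1 + jωRC).
Step 3 — Denominator: 1 + jωRC = 1 + j·2.595e+04·1010·7.53e-05 = 1 + j1974.
Step 4 — H = 2.567e-07 - j0.0005067.
Step 5 — Magnitude: |H| = 0.0005067 (-65.9 dB); phase: φ = -90.0°.

|H| = 0.0005067 (-65.9 dB), φ = -90.0°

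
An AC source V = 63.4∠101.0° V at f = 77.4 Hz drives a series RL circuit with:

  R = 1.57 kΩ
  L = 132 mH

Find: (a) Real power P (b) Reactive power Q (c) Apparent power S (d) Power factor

Step 1 — Angular frequency: ω = 2π·f = 2π·77.4 = 486.3 rad/s.
Step 2 — Component impedances:
  R: Z = R = 1570 Ω
  L: Z = jωL = j·486.3·0.132 = 0 + j64.19 Ω
Step 3 — Series combination: Z_total = R + L = 1570 + j64.19 Ω = 1571∠2.3° Ω.
Step 4 — Source phasor: V = 63.4∠101.0° V = -12.1 + j62.24 V.
Step 5 — Current: I = V / Z = -0.006074 + j0.03989 A = 0.04035∠98.7° A.
Step 6 — Complex power: S = V·I* = 2.556 + j0.1045 VA.
Step 7 — Real power: P = Re(S) = 2.556 W.
Step 8 — Reactive power: Q = Im(S) = 0.1045 VAR.
Step 9 — Apparent power: |S| = 2.558 VA.
Step 10 — Power factor: PF = P/|S| = 0.9992 (lagging).

(a) P = 2.556 W  (b) Q = 0.1045 VAR  (c) S = 2.558 VA  (d) PF = 0.9992 (lagging)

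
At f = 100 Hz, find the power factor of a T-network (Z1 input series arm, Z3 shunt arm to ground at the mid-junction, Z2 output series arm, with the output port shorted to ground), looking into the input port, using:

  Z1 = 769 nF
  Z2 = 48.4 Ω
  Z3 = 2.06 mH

Step 1 — Angular frequency: ω = 2π·f = 2π·100 = 628.3 rad/s.
Step 2 — Component impedances:
  Z1: Z = 1/(jωC) = -j/(ω·C) = 0 - j2070 Ω
  Z2: Z = R = 48.4 Ω
  Z3: Z = jωL = j·628.3·0.00206 = 0 + j1.294 Ω
Step 3 — With the output port shorted to ground, the output series arm Z2 runs from the junction to ground; the shunt arm Z3 also runs from the junction to ground. They appear in parallel: Z3 || Z2 = 0.03459 + j1.293 Ω.
Step 4 — Series with input arm Z1: Z_in = Z1 + (Z3 || Z2) = 0.03459 - j2068 Ω = 2068∠-90.0° Ω.
Step 5 — Power factor: PF = cos(φ) = Re(Z)/|Z| = 0.034589/2068.3 = 1.672e-05.
Step 6 — Type: Im(Z) = -2068 ⇒ leading (phase φ = -90.0°).

PF = 1.672e-05 (leading, φ = -90.0°)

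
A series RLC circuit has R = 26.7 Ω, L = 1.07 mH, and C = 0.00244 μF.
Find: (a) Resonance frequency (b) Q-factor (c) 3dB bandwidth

Step 1 — Resonance condition Im(Z)=0 gives ω₀ = 1/√(LC).
Step 2 — ω₀ = 1/√(0.00107·2.44e-09) = 6.189e+05 rad/s.
Step 3 — f₀ = ω₀/(2π) = 9.85e+04 Hz.
Step 4 — Series Q: Q = ω₀L/R = 6.189e+05·0.00107/26.7 = 24.8.
Step 5 — 3dB bandwidth: Δω = ω₀/Q = 2.495e+04 rad/s; BW = Δω/(2π) = 3971 Hz.

(a) f₀ = 9.85e+04 Hz  (b) Q = 24.8  (c) BW = 3971 Hz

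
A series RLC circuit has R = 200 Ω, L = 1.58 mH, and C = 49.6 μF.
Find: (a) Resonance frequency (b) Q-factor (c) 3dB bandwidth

Step 1 — Resonance: ω₀ = 1/√(LC) = 1/√(0.00158·4.96e-05) = 3572 rad/s.
Step 2 — f₀ = ω₀/(2π) = 568.5 Hz.
Step 3 — Series Q: Q = ω₀L/R = 3572·0.00158/200 = 0.02822.
Step 4 — Bandwidth: Δω = ω₀/Q = 1.266e+05 rad/s; BW = Δω/(2π) = 2.015e+04 Hz.

(a) f₀ = 568.5 Hz  (b) Q = 0.02822  (c) BW = 2.015e+04 Hz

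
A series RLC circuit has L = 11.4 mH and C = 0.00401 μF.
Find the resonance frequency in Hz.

Step 1 — Resonance condition Im(Z)=0 gives ω₀ = 1/√(LC).
Step 2 — ω₀ = 1/√(0.0114·4.01e-09) = 1.479e+05 rad/s.
Step 3 — f₀ = ω₀/(2π) = 2.354e+04 Hz.

f₀ = 2.354e+04 Hz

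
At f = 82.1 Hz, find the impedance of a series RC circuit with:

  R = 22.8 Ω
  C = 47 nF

Step 1 — Angular frequency: ω = 2π·f = 2π·82.1 = 515.8 rad/s.
Step 2 — Component impedances:
  R: Z = R = 22.8 Ω
  C: Z = 1/(jωC) = -j/(ω·C) = 0 - j4.125e+04 Ω
Step 3 — Series combination: Z_total = R + C = 22.8 - j4.125e+04 Ω = 4.125e+04∠-90.0° Ω.

Z = 22.8 - j4.125e+04 Ω = 4.125e+04∠-90.0° Ω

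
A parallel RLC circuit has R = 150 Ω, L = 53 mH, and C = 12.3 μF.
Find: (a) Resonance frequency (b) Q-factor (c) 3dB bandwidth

Step 1 — Resonance: ω₀ = 1/√(LC) = 1/√(0.053·1.23e-05) = 1239 rad/s.
Step 2 — f₀ = ω₀/(2π) = 197.1 Hz.
Step 3 — Parallel Q: Q = R/(ω₀L) = 150/(1239·0.053) = 2.285.
Step 4 — Bandwidth: Δω = ω₀/Q = 542 rad/s; BW = Δω/(2π) = 86.26 Hz.

(a) f₀ = 197.1 Hz  (b) Q = 2.285  (c) BW = 86.26 Hz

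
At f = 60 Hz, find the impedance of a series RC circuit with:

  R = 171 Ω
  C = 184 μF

Step 1 — Angular frequency: ω = 2π·f = 2π·60 = 377 rad/s.
Step 2 — Component impedances:
  R: Z = R = 171 Ω
  C: Z = 1/(jωC) = -j/(ω·C) = 0 - j14.42 Ω
Step 3 — Series combination: Z_total = R + C = 171 - j14.42 Ω = 171.6∠-4.8° Ω.

Z = 171 - j14.42 Ω = 171.6∠-4.8° Ω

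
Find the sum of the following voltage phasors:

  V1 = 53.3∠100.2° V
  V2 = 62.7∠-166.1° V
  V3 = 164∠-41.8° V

Step 1 — Convert each phasor to rectangular form:
  V1 = 53.3·(cos(100.2°) + j·sin(100.2°)) = -9.439 + j52.46 V
  V2 = 62.7·(cos(-166.1°) + j·sin(-166.1°)) = -60.86 - j15.06 V
  V3 = 164·(cos(-41.8°) + j·sin(-41.8°)) = 122.3 - j109.3 V
Step 2 — Sum components: V_total = 51.96 - j71.92 V.
Step 3 — Convert to polar: |V_total| = 88.72 V, ∠V_total = -54.2°.

V_total = 88.72∠-54.2° V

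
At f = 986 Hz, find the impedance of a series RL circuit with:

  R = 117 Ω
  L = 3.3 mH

Step 1 — Angular frequency: ω = 2π·f = 2π·986 = 6195 rad/s.
Step 2 — Component impedances:
  R: Z = R = 117 Ω
  L: Z = jωL = j·6195·0.0033 = 0 + j20.44 Ω
Step 3 — Series combination: Z_total = R + L = 117 + j20.44 Ω = 118.8∠9.9° Ω.

Z = 117 + j20.44 Ω = 118.8∠9.9° Ω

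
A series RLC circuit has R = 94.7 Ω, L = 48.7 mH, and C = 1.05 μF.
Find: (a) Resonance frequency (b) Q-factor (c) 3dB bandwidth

Step 1 — Resonance: ω₀ = 1/√(LC) = 1/√(0.0487·1.05e-06) = 4422 rad/s.
Step 2 — f₀ = ω₀/(2π) = 703.8 Hz.
Step 3 — Series Q: Q = ω₀L/R = 4422·0.0487/94.7 = 2.274.
Step 4 — Bandwidth: Δω = ω₀/Q = 1945 rad/s; BW = Δω/(2π) = 309.5 Hz.

(a) f₀ = 703.8 Hz  (b) Q = 2.274  (c) BW = 309.5 Hz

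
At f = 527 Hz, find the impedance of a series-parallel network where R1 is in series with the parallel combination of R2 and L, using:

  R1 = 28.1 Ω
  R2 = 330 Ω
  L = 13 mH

Step 1 — Angular frequency: ω = 2π·f = 2π·527 = 3311 rad/s.
Step 2 — Component impedances:
  R1: Z = R = 28.1 Ω
  R2: Z = R = 330 Ω
  L: Z = jωL = j·3311·0.013 = 0 + j43.05 Ω
Step 3 — Parallel branch: R2 || L = 1/(1/R2 + 1/L) = 5.521 + j42.33 Ω.
Step 4 — Series with R1: Z_total = R1 + (R2 || L) = 33.62 + j42.33 Ω = 54.05∠51.5° Ω.

Z = 33.62 + j42.33 Ω = 54.05∠51.5° Ω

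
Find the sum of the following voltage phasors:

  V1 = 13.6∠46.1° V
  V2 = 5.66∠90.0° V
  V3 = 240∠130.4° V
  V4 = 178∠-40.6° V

Step 1 — Convert each phasor to rectangular form:
  V1 = 13.6·(cos(46.1°) + j·sin(46.1°)) = 9.43 + j9.799 V
  V2 = 5.66·(cos(90.0°) + j·sin(90.0°)) = 0 + j5.66 V
  V3 = 240·(cos(130.4°) + j·sin(130.4°)) = -155.5 + j182.8 V
  V4 = 178·(cos(-40.6°) + j·sin(-40.6°)) = 135.2 - j115.8 V
Step 2 — Sum components: V_total = -10.97 + j82.39 V.
Step 3 — Convert to polar: |V_total| = 83.12 V, ∠V_total = 97.6°.

V_total = 83.12∠97.6° V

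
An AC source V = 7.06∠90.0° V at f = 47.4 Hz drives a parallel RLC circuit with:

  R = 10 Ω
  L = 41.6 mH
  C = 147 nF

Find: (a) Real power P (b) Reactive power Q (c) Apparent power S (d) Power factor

Step 1 — Angular frequency: ω = 2π·f = 2π·47.4 = 297.8 rad/s.
Step 2 — Component impedances:
  R: Z = R = 10 Ω
  L: Z = jωL = j·297.8·0.0416 = 0 + j12.39 Ω
  C: Z = 1/(jωC) = -j/(ω·C) = 0 - j2.284e+04 Ω
Step 3 — Parallel combination: 1/Z_total = 1/R + 1/L + 1/C; Z_total = 6.058 + j4.887 Ω = 7.783∠38.9° Ω.
Step 4 — Source phasor: V = 7.06∠90.0° V = 0 + j7.06 V.
Step 5 — Current: I = V / Z = 0.5695 + j0.706 A = 0.9071∠51.1° A.
Step 6 — Complex power: S = V·I* = 4.984 + j4.021 VA.
Step 7 — Real power: P = Re(S) = 4.984 W.
Step 8 — Reactive power: Q = Im(S) = 4.021 VAR.
Step 9 — Apparent power: |S| = 6.404 VA.
Step 10 — Power factor: PF = P/|S| = 0.7783 (lagging).

(a) P = 4.984 W  (b) Q = 4.021 VAR  (c) S = 6.404 VA  (d) PF = 0.7783 (lagging)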